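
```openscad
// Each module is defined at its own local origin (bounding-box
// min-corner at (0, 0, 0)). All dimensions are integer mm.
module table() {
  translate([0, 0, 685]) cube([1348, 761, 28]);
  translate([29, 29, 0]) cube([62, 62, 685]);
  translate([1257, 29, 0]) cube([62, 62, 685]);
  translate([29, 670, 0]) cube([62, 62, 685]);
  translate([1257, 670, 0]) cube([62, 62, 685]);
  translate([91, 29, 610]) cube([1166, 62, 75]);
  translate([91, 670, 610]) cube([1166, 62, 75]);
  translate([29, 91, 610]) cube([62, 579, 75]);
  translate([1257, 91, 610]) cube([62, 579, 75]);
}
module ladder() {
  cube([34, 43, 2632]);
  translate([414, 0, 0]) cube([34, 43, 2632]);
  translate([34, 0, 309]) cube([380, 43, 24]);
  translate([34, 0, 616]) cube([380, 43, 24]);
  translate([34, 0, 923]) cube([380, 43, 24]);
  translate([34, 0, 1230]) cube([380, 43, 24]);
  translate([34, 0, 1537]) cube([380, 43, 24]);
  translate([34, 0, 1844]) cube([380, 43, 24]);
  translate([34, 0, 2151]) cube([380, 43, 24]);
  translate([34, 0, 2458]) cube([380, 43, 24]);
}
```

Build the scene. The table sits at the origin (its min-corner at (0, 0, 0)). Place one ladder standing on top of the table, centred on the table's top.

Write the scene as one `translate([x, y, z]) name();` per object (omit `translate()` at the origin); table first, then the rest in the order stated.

table();
translate([450, 359, 713]) ladder();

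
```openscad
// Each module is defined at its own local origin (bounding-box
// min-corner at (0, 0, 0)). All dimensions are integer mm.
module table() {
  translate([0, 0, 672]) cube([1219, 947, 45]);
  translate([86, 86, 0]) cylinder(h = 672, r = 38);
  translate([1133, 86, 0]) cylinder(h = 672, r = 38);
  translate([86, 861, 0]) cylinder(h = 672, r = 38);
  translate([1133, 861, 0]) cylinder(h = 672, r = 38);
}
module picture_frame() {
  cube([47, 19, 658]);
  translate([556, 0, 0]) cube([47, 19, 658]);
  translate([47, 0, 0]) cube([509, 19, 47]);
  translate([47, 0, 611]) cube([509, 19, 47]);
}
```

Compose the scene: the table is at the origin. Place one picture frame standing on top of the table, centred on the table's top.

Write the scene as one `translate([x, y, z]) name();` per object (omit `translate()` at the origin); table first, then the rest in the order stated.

table();
translate([308, 464, 717]) picture_frame();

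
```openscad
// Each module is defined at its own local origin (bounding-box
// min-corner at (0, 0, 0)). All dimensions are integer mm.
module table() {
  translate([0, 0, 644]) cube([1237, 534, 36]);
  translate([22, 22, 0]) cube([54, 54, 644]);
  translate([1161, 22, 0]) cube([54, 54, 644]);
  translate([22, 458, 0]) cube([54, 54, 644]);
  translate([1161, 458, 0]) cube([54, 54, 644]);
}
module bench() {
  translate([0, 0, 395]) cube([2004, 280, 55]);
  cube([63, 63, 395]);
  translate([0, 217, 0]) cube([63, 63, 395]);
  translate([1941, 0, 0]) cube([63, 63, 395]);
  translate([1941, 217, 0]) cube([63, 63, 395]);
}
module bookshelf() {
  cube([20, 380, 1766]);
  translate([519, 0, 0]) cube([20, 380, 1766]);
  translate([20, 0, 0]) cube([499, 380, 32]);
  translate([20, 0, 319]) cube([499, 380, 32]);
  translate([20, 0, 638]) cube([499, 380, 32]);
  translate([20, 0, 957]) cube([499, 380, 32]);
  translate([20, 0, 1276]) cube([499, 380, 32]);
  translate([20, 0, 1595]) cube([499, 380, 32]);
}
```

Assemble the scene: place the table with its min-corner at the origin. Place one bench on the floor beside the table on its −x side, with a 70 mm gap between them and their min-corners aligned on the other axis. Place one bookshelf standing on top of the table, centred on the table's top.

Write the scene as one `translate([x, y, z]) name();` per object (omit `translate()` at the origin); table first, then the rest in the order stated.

table();
translate([-2074, 0, 0]) bench();
translate([349, 77, 680]) bookshelf();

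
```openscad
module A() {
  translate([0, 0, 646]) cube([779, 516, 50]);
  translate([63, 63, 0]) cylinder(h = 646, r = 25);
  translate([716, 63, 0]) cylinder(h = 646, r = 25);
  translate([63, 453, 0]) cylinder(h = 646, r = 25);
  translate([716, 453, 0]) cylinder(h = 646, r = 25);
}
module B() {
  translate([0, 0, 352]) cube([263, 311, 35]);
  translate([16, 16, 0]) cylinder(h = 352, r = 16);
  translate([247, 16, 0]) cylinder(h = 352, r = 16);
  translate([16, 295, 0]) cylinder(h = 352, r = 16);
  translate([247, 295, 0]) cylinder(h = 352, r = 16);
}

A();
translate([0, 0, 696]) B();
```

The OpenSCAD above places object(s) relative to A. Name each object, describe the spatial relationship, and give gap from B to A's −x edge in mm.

The stool's min-x is at 0; the table's min-x is 0; gap = 0 mm.

A is a table. B is a stool. The stool is on top of the table. The gap from the stool to the table's −x edge is 0 mm.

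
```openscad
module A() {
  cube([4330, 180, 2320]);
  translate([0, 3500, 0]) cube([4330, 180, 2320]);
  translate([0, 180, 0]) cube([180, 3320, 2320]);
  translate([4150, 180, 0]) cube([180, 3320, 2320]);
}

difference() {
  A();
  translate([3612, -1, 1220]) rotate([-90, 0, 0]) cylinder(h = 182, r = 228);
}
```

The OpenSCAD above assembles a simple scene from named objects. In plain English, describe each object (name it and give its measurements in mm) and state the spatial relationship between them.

A is the wall frame of a small rectangular building: four walls, each 2320 mm tall and 180 mm thick, enclosing a footprint 4330 mm (x) by 3680 mm (y) outside-to-outside, with no floor or roof. The front and back walls (the −y and +y sides) span the full width; the two side walls fit between them.

The house frame has a circular hole of radius 228 mm through its front wall, centred at (x = 3612, z = 1220).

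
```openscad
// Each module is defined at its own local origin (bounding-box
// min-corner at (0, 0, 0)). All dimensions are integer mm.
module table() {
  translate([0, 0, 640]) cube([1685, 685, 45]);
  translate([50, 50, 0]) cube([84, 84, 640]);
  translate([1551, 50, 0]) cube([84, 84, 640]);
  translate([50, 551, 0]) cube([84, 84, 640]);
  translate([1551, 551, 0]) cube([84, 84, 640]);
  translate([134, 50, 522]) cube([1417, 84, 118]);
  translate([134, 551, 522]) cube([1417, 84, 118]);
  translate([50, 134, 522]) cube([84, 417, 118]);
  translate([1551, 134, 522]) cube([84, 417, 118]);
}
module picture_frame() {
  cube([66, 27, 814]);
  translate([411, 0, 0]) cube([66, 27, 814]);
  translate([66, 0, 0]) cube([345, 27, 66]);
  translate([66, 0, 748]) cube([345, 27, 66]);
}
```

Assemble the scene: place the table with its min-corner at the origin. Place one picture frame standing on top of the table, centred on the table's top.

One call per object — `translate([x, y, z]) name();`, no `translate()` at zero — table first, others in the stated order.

table();
translate([604, 329, 685]) picture_frame();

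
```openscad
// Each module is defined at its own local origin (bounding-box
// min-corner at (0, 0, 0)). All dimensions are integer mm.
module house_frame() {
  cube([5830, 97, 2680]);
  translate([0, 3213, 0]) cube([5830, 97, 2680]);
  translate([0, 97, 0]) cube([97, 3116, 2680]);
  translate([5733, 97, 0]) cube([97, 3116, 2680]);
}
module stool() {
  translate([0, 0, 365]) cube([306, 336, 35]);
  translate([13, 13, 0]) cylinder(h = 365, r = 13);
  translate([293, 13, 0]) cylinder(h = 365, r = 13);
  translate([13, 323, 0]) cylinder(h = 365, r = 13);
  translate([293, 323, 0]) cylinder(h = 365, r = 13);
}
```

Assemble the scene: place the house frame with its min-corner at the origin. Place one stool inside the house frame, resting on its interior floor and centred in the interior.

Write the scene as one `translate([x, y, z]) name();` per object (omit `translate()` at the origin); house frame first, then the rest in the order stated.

house_frame();
translate([2762, 1487, 0]) stool();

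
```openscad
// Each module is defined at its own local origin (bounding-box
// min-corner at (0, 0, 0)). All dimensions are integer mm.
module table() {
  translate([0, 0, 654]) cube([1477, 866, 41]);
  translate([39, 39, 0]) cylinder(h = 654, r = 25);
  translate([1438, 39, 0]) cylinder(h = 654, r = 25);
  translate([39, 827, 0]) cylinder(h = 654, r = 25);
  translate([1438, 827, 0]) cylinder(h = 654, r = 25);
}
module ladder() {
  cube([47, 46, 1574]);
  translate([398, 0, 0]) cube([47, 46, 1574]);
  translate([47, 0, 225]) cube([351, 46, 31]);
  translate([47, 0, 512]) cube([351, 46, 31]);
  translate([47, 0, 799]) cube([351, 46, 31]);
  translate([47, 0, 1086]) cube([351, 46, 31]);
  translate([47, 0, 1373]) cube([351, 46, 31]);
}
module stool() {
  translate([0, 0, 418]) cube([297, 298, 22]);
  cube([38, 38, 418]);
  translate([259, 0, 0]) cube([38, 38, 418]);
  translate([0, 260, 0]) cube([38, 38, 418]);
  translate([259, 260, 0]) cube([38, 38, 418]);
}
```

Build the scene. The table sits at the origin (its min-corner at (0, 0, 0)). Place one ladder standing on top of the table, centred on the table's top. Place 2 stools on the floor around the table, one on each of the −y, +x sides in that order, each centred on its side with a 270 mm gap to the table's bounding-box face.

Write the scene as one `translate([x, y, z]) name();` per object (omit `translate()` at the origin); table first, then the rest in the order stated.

table();
translate([516, 410, 695]) ladder();
translate([590, -568, 0]) stool();
translate([1747, 284, 0]) stool();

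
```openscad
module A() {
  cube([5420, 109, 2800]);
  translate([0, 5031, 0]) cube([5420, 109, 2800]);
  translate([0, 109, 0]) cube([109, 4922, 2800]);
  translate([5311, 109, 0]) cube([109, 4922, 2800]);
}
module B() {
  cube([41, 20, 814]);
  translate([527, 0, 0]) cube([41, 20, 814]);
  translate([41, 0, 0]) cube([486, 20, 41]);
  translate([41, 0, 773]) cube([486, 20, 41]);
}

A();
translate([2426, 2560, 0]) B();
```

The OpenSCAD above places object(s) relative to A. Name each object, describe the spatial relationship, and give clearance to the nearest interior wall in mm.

A is a house frame. B is a picture frame. The picture frame sits inside the house frame, centred. The clearance to the nearest interior wall is 2317 mm.

Clearances: x = 2317, y = 2451; minimum 2317 mm.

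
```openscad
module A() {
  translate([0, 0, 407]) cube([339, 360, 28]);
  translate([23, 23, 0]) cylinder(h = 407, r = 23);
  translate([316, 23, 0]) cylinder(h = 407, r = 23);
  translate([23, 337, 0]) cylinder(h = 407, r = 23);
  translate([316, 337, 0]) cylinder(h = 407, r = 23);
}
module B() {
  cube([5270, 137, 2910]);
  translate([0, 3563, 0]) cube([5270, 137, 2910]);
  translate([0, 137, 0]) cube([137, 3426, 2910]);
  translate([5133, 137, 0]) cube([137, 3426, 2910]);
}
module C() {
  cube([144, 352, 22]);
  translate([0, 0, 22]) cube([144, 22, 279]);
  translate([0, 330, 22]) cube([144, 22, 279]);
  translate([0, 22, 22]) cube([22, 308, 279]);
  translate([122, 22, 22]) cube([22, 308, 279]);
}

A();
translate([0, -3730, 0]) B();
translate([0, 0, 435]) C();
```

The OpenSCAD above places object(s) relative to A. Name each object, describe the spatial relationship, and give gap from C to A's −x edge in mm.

The open box's min-x is at 0; the stool's min-x is 0; gap = 0 mm.

A is a stool. B is a house frame. C is an open box. The house frame is on the floor beside the stool on its −y side. The open box is on top of the stool. The gap from the open box to the stool's −x edge is 0 mm.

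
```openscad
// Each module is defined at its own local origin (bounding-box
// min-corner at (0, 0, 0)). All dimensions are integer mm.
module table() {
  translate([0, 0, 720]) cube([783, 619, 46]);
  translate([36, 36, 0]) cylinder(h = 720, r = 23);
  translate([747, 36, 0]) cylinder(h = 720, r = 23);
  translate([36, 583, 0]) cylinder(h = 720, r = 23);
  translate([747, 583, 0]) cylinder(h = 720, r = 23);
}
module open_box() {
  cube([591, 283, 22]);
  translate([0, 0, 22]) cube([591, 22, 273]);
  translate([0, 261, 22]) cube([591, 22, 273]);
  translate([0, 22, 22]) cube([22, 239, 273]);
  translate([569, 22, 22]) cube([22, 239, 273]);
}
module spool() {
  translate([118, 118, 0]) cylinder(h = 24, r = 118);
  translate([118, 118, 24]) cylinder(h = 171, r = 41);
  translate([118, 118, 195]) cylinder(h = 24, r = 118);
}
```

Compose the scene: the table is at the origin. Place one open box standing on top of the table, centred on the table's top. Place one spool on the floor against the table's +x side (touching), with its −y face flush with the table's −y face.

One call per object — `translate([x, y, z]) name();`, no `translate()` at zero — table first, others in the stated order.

table();
translate([96, 168, 766]) open_box();
translate([783, 0, 0]) spool();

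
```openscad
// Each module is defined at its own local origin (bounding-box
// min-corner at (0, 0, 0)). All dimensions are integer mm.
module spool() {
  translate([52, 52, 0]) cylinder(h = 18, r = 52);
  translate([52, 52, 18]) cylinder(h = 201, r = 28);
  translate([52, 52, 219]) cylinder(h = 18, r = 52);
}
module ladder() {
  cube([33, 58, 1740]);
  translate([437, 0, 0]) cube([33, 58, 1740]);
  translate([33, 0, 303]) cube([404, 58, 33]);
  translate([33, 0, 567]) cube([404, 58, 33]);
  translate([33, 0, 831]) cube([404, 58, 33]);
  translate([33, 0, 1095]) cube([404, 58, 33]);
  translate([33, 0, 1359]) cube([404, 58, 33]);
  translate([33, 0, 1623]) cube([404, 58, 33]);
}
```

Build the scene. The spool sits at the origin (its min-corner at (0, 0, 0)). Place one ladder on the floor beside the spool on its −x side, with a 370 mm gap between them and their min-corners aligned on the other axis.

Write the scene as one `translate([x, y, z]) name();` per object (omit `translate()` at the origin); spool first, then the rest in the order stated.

spool();
translate([-840, 0, 0]) ladder();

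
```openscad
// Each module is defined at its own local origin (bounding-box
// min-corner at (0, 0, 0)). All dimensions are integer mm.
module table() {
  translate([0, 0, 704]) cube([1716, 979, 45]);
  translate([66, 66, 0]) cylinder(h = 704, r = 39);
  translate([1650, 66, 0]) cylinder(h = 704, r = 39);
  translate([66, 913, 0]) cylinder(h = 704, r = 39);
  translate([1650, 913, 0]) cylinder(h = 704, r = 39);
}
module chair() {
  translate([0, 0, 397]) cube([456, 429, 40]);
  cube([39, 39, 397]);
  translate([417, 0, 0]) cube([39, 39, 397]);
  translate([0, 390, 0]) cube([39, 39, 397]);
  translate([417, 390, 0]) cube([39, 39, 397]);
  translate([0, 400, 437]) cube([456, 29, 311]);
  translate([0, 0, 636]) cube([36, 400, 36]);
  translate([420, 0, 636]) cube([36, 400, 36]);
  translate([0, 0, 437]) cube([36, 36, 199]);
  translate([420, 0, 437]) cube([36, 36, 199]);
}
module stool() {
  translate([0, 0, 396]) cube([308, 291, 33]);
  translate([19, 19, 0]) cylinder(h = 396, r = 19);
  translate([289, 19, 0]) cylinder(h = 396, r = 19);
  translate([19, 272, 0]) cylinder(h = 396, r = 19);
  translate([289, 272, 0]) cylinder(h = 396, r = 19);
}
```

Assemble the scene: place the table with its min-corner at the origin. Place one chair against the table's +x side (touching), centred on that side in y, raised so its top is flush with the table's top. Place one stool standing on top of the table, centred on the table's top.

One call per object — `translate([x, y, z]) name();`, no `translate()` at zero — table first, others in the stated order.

table();
translate([1716, 275, 1]) chair();
translate([704, 344, 749]) stool();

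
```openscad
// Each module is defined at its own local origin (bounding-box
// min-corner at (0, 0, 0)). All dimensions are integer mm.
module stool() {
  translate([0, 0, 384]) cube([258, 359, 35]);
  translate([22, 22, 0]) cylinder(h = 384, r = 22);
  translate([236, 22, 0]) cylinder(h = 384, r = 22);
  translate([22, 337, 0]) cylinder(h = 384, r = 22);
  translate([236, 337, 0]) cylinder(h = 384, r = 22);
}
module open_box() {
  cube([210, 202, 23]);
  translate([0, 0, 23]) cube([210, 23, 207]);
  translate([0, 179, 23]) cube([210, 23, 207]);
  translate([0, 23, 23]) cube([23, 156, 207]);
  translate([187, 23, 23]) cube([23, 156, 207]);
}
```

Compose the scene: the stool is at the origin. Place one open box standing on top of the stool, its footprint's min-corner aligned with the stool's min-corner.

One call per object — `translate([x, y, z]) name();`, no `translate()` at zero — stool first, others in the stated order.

stool();
translate([0, 0, 419]) open_box();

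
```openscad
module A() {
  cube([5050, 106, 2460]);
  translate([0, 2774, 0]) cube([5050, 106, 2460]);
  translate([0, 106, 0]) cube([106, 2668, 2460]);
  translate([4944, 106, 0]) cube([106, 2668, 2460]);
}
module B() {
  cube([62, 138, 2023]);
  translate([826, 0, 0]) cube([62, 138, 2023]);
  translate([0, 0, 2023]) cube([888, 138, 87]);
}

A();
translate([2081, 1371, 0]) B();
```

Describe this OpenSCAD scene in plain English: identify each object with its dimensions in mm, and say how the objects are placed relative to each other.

A is the wall frame of a small rectangular building: four walls, each 2460 mm tall and 106 mm thick, enclosing a footprint 5050 mm (x) by 2880 mm (y) outside-to-outside, with no floor or roof. The front and back walls (the −y and +y sides) span the full width; the two side walls fit between them.

B is a door frame. The clear opening is 764 mm wide and 2023 mm high. Two 62 mm wide jambs, 138 mm deep, stand either side of the opening from the floor to the top of the opening. A 87 mm thick head sits across the top of both jambs, spanning the full outside width of the frame.

The door frame sits inside the house frame, centred.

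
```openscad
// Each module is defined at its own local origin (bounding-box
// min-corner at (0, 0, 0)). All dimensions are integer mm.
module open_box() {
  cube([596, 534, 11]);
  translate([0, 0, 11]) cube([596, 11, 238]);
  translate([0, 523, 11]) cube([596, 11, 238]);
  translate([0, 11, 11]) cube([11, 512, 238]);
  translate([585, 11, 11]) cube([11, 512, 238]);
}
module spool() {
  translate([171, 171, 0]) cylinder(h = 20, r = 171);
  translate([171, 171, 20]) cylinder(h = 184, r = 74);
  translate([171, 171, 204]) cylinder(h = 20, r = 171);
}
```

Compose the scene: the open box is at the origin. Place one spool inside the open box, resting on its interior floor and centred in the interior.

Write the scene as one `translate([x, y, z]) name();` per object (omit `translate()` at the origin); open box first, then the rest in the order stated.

open_box();
translate([127, 96, 11]) spool();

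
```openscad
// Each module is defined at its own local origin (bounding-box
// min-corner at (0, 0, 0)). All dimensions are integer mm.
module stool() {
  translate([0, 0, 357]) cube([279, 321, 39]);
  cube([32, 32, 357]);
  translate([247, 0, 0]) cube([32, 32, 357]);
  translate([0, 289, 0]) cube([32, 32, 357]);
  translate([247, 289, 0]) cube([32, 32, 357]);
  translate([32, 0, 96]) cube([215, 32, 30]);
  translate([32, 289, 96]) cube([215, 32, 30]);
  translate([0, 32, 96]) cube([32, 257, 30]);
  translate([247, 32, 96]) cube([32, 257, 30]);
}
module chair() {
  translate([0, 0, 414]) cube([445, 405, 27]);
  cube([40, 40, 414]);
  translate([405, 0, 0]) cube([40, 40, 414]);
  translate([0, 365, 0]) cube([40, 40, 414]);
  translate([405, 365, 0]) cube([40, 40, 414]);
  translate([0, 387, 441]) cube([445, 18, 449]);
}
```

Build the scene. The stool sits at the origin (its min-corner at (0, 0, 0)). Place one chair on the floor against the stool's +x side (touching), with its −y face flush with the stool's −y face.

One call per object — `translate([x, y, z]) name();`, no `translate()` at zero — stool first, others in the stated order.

stool();
translate([279, 0, 0]) chair();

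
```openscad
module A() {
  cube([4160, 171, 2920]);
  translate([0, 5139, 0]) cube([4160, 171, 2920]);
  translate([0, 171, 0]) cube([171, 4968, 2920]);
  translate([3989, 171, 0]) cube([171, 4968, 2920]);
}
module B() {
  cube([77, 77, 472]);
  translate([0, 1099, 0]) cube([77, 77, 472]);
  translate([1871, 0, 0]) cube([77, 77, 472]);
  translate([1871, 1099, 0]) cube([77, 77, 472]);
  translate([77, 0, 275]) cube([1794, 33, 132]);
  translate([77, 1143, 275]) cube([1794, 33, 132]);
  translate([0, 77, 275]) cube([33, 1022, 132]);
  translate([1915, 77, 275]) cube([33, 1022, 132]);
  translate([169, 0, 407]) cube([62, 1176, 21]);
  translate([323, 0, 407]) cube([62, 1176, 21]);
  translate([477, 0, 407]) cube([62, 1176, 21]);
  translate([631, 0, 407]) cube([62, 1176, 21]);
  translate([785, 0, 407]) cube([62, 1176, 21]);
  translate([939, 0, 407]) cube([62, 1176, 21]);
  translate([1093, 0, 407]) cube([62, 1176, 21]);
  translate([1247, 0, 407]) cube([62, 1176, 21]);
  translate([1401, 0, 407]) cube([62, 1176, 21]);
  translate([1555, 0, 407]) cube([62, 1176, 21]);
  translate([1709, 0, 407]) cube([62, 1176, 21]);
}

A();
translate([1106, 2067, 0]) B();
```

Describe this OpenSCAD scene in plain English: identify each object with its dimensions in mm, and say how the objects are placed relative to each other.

A is the wall frame of a small rectangular building: four walls, each 2920 mm tall and 171 mm thick, enclosing a footprint 4160 mm (x) by 5310 mm (y) outside-to-outside, with no floor or roof. The front and back walls (the −y and +y sides) span the full width; the two side walls fit between them.

B is a bed frame 1948 mm long (x) by 1176 mm wide (y). Four 77×77 mm corner posts, 472 mm tall, at the corners of the footprint. Four rails of 33 mm thickness and 132 mm height run between adjacent posts with their undersides at z = 275 mm, their outer faces flush with the outside of the frame (the two x-running rails run between the posts' inner faces; the two y-running rails run between the posts' inner faces). 11 slats, each 62 mm wide (x) and 21 mm thick, lie across the top of the two x-running rails, running the full 1176 mm width of the frame in y; the slats are evenly spaced along x between the inner faces of the end posts with equal gaps (rounded down to the nearest mm) at the −x end and between each pair — any rounding remainder accumulates at the +x end.

The bed frame sits inside the house frame, centred.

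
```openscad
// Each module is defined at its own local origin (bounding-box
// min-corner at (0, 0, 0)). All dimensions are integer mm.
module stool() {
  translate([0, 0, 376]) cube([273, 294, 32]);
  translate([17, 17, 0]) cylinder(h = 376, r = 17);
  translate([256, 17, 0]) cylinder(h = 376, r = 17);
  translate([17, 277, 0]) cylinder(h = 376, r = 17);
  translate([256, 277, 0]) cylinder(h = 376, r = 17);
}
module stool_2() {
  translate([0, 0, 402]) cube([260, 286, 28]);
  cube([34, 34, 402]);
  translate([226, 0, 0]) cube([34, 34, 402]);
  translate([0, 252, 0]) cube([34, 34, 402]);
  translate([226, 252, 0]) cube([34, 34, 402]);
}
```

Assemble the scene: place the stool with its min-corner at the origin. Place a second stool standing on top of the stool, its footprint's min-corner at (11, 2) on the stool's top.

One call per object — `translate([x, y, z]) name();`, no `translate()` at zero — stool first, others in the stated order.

stool();
translate([11, 2, 408]) stool_2();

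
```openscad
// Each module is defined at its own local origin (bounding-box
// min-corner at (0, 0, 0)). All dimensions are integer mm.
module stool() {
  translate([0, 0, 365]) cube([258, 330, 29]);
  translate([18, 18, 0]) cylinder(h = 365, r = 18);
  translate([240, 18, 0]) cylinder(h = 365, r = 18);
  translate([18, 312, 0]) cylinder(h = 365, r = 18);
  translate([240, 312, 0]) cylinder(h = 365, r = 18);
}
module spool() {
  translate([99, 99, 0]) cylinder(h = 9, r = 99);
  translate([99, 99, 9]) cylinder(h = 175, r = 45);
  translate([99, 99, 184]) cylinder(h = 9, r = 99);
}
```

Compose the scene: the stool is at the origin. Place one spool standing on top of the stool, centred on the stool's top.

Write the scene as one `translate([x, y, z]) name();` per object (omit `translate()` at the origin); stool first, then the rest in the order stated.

stool();
translate([30, 66, 394]) spool();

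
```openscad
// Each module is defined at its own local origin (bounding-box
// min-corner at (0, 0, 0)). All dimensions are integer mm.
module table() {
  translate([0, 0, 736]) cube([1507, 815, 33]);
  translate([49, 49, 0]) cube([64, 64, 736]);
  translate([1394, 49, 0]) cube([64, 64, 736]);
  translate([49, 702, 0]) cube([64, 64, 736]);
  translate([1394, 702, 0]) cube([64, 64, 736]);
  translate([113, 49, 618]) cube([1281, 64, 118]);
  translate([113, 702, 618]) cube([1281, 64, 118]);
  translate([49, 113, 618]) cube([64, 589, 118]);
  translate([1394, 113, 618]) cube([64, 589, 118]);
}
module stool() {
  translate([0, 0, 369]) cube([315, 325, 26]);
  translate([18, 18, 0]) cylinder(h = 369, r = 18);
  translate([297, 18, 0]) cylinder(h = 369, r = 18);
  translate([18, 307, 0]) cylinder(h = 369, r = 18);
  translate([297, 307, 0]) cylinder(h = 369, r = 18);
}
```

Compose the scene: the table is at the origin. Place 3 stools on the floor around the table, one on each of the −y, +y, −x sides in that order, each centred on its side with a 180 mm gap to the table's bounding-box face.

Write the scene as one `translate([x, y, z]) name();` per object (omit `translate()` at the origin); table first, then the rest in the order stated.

table();
translate([596, -505, 0]) stool();
translate([596, 995, 0]) stool();
translate([-495, 245, 0]) stool();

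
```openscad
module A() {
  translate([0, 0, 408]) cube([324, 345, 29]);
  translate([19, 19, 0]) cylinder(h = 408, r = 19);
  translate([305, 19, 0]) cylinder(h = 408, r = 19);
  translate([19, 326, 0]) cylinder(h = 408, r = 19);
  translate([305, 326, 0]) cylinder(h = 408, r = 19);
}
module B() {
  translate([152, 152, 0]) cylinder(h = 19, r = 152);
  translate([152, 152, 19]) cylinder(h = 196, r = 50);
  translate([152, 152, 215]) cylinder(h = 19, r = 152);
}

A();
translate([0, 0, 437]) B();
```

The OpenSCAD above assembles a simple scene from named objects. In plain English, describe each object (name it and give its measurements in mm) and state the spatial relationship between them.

A is a four-legged stool. The seat is 324×345 mm, 29 mm thick, top at z = 437 mm. It stands on four round legs, each 38 mm in diameter, from z = 0 to the seat underside, each leg's axis is inset half a diameter from the nearest pair of seat edges (so the leg's bounding box is flush with the corner).

B is a spool: two coaxial disc flanges of radius 152 mm and thickness 19 mm, joined by a core cylinder of radius 50 mm and height 196 mm. The lower flange rests on z = 0 and the three cylinders share a vertical axis.

The spool is on top of the stool.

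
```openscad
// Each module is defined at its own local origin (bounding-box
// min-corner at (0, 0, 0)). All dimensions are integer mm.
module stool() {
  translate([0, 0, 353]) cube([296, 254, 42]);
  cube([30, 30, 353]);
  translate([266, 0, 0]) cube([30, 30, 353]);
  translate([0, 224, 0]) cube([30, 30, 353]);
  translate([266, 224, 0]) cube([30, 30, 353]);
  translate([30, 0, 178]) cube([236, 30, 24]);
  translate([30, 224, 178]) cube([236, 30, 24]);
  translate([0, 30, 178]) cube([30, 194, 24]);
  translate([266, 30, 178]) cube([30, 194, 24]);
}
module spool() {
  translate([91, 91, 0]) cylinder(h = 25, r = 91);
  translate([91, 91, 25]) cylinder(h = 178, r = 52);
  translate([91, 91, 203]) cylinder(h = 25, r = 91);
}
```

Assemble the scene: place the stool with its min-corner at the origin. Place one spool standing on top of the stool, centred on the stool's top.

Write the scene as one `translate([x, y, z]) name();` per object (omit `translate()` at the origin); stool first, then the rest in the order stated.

stool();
translate([57, 36, 395]) spool();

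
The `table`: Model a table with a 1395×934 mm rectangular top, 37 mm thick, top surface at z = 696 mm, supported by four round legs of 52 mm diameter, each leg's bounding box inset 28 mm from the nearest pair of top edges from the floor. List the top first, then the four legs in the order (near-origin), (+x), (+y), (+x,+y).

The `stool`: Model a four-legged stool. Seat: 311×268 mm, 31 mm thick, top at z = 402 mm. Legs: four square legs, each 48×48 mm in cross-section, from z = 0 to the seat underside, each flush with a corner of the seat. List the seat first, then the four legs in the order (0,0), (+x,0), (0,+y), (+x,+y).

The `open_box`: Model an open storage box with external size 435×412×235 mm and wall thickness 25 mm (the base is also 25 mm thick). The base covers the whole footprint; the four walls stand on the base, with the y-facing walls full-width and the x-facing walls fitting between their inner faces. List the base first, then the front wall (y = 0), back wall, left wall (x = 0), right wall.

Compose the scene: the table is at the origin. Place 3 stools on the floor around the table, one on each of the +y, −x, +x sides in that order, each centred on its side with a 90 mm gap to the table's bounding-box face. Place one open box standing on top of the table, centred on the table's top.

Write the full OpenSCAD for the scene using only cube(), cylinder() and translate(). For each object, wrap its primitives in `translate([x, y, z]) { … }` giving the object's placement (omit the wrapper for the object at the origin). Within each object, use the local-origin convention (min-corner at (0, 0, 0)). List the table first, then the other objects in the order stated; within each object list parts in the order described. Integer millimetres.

translate([0, 0, 659]) cube([1395, 934, 37]);
translate([54, 54, 0]) cylinder(h = 659, r = 26);
translate([1341, 54, 0]) cylinder(h = 659, r = 26);
translate([54, 880, 0]) cylinder(h = 659, r = 26);
translate([1341, 880, 0]) cylinder(h = 659, r = 26);
translate([542, 1024, 0]) {
  translate([0, 0, 371]) cube([311, 268, 31]);
  cube([48, 48, 371]);
  translate([263, 0, 0]) cube([48, 48, 371]);
  translate([0, 220, 0]) cube([48, 48, 371]);
  translate([263, 220, 0]) cube([48, 48, 371]);
}
translate([-401, 333, 0]) {
  translate([0, 0, 371]) cube([311, 268, 31]);
  cube([48, 48, 371]);
  translate([263, 0, 0]) cube([48, 48, 371]);
  translate([0, 220, 0]) cube([48, 48, 371]);
  translate([263, 220, 0]) cube([48, 48, 371]);
}
translate([1485, 333, 0]) {
  translate([0, 0, 371]) cube([311, 268, 31]);
  cube([48, 48, 371]);
  translate([263, 0, 0]) cube([48, 48, 371]);
  translate([0, 220, 0]) cube([48, 48, 371]);
  translate([263, 220, 0]) cube([48, 48, 371]);
}
translate([480, 261, 696]) {
  cube([435, 412, 25]);
  translate([0, 0, 25]) cube([435, 25, 210]);
  translate([0, 387, 25]) cube([435, 25, 210]);
  translate([0, 25, 25]) cube([25, 362, 210]);
  translate([410, 25, 25]) cube([25, 362, 210]);
}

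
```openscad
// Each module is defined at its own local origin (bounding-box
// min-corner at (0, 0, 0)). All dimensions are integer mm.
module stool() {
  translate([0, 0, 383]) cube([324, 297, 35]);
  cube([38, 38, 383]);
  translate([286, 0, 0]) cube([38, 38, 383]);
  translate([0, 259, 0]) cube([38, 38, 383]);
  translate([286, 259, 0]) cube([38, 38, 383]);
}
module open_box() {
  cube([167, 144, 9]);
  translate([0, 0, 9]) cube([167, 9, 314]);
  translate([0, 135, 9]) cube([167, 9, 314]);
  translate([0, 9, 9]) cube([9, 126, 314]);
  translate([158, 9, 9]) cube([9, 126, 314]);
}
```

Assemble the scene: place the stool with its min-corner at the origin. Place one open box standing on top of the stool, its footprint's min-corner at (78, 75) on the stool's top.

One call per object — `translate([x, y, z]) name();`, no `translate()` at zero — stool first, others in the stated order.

stool();
translate([78, 75, 418]) open_box();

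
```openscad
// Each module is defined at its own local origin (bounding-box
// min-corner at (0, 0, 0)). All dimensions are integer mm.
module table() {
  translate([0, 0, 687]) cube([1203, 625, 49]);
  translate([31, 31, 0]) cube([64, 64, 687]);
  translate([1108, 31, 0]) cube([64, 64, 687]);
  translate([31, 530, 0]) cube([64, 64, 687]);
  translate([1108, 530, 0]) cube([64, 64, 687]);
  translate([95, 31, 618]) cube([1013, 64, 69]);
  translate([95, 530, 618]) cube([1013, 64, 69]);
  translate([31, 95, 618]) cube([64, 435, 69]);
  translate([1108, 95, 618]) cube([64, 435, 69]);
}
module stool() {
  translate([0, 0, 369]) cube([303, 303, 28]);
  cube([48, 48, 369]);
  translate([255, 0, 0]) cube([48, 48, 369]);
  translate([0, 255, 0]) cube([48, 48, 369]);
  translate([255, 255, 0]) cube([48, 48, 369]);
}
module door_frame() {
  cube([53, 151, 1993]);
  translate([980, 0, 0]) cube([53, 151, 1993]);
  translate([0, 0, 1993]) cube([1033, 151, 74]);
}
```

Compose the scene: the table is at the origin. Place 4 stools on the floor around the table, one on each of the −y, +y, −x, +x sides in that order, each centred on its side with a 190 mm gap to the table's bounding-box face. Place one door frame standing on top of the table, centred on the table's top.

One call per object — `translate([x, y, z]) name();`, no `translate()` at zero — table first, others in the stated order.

table();
translate([450, -493, 0]) stool();
translate([450, 815, 0]) stool();
translate([-493, 161, 0]) stool();
translate([1393, 161, 0]) stool();
translate([85, 237, 736]) door_frame();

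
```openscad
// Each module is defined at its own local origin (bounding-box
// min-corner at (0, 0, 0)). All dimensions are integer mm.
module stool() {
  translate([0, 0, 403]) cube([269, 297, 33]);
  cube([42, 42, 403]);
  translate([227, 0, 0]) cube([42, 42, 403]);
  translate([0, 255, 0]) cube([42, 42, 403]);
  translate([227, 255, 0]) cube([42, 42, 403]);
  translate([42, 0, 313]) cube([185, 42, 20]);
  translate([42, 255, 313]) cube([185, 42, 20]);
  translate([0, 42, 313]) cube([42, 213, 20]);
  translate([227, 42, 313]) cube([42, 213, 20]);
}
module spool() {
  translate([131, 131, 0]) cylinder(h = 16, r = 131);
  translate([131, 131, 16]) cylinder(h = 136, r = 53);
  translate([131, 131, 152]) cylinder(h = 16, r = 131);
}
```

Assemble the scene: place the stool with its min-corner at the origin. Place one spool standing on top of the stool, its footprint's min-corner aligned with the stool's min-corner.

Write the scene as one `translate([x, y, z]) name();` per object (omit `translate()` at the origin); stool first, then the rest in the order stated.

stool();
translate([0, 0, 436]) spool();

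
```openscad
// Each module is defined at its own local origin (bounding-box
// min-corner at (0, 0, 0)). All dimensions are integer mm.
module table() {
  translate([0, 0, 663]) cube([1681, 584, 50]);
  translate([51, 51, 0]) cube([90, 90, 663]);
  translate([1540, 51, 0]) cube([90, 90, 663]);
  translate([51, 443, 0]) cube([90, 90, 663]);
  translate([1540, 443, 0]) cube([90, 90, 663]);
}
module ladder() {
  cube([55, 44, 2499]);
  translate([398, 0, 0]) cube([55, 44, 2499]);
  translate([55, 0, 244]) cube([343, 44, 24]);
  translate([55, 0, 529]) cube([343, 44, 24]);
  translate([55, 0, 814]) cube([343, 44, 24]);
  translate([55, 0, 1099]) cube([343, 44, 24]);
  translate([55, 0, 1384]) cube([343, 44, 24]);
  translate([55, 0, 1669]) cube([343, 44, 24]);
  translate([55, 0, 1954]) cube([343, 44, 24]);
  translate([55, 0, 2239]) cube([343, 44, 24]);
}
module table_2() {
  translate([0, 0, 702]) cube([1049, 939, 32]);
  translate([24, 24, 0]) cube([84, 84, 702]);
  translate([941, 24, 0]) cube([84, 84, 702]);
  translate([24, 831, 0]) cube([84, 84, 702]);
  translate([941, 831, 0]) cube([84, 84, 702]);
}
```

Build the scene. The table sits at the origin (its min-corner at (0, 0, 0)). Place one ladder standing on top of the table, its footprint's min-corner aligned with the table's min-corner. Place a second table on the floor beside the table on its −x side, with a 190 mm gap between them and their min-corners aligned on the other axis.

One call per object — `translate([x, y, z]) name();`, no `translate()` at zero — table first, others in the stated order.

table();
translate([0, 0, 713]) ladder();
translate([-1239, 0, 0]) table_2();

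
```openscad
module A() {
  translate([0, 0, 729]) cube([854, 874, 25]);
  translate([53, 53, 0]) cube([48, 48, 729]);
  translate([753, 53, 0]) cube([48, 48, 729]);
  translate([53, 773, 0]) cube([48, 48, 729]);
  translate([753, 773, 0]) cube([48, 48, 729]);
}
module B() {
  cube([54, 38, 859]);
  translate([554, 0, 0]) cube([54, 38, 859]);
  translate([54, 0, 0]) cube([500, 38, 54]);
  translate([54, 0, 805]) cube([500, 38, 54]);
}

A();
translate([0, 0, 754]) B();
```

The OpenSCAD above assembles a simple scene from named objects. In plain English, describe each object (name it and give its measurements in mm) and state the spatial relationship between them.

A is a table with a 854×874 mm rectangular top, 25 mm thick, top surface at z = 754 mm, supported by four 48×48 mm square legs, each inset 53 mm from the nearest pair of top edges, running from the floor.

B is a rectangular picture frame lying in the x–z plane (depth along y). The opening is 500 mm wide (x) by 751 mm tall (z), surrounded by a border 54 mm wide on all four sides. The frame is 38 mm deep and is made of two full-height vertical stiles with two horizontal rails fitted between them.

The picture frame is on top of the table.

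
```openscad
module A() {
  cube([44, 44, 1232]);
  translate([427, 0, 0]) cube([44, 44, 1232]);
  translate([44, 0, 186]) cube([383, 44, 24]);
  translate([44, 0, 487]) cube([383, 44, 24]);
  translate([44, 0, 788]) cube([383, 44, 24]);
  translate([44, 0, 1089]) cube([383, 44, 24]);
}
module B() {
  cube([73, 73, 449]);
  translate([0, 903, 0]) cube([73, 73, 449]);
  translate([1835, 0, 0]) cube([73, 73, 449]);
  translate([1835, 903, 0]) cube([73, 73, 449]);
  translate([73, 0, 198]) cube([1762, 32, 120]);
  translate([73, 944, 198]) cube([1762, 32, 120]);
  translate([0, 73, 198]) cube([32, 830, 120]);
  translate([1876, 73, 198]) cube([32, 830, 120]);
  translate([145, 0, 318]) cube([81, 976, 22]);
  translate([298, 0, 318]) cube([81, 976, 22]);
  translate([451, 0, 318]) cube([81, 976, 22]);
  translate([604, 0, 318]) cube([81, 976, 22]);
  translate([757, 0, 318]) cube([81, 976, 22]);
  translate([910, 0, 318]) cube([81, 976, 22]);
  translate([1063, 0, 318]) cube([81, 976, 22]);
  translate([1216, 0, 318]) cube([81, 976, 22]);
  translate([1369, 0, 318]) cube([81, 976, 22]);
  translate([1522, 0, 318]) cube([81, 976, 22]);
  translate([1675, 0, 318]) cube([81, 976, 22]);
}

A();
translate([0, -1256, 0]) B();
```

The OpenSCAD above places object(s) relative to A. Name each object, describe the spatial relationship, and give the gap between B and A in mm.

A is a ladder. B is a bed frame. The bed frame is on the floor beside the ladder on its −y side. The gap between the bed frame and the ladder is 280 mm.

The bed frame's nearest face is 280 mm from the ladder's −y face.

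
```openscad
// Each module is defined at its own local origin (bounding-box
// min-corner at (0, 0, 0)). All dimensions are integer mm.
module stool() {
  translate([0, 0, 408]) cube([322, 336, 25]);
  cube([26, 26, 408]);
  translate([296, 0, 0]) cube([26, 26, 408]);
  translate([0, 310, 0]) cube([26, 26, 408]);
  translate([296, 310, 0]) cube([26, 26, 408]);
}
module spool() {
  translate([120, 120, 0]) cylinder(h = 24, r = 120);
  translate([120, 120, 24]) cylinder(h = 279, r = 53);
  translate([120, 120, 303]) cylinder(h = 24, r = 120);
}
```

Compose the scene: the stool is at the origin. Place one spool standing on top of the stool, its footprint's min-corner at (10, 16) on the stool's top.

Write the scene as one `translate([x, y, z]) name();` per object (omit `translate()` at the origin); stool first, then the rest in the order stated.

stool();
translate([10, 16, 433]) spool();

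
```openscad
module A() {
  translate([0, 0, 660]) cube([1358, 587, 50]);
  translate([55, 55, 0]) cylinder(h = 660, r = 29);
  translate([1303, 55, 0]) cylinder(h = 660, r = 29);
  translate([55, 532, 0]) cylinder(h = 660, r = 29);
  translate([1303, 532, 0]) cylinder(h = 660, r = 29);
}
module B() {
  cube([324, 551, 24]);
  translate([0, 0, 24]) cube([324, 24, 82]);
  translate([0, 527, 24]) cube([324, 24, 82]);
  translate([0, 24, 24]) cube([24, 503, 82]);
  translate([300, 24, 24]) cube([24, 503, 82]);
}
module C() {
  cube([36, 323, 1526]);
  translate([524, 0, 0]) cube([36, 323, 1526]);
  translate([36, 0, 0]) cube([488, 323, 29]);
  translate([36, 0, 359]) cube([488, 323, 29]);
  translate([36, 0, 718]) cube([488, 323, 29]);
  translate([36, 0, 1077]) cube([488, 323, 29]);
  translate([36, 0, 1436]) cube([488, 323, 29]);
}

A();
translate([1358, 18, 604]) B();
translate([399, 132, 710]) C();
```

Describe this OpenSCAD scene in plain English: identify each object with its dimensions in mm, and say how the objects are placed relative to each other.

A is a rectangular dining table. The top is 1358×587×50 mm with its upper surface at z = 710 mm. It stands on four round legs of 58 mm diameter, each leg's bounding box inset 26 mm from the nearest pair of top edges, running from the floor to the underside of the top.

B is an open storage box with external size 324×551×106 mm and wall thickness 24 mm (the base is also 24 mm thick). The base covers the whole footprint; the four walls stand on the base, with the y-facing walls full-width and the x-facing walls fitting between their inner faces.

C is a bookshelf 560 mm wide overall, 323 mm deep and 1526 mm tall. The two sides are 36 mm thick vertical panels. 5 horizontal shelves of 29 mm thickness span between the inner faces of the sides; the lowest shelf sits on the floor and shelves are stacked with a clear vertical gap of 330 mm between each pair.

The open box is beside the table with their tops flush at z = 710. The bookshelf is on top of the table, centred.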